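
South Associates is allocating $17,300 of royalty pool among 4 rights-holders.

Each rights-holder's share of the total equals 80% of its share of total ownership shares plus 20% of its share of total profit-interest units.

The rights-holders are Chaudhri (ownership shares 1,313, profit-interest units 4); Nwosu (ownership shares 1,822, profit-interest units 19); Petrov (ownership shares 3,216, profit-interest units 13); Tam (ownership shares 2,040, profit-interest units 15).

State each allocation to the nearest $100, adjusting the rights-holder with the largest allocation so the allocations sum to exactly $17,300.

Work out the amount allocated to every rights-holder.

Totals — ownership shares 8,391, profit-interest units 51.
Combined weights (80% ownership shares + 20% profit-interest units): Chaudhri 0.1409; Nwosu 0.2482; Petrov 0.3576; Tam 0.2533.
Unrounded shares: Chaudhri 2,437.02; Nwosu 4,294.20; Petrov 6,186.39; Tam 4,382.40.
At nearest $100: Chaudhri $2,400; Nwosu $4,300; Petrov $6,200; Tam $4,400. Sum = $17,300.
No rounding difference to absorb.

Chaudhri: $2,400 | Nwosu: $4,300 | Petrov: $6,200 | Tam: $4,400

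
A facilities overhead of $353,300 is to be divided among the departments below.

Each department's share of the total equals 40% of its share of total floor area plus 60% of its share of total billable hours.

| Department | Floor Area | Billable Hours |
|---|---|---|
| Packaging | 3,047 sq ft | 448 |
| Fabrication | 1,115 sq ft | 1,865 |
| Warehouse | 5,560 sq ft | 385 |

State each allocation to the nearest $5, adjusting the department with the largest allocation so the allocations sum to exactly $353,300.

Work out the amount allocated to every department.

Floor area total 9,722; billable hours total 2,698.
Blended shares (40% floor area + 60% billable hours): Packaging 0.2250; Fabrication 0.4606; Warehouse 0.3144.
Raw shares: Packaging 79,490.56; Fabrication 162,739.52; Warehouse 111,069.92.
After rounding ($5): Packaging $79,490; Fabrication $162,740; Warehouse $111,070. Sum = $353,300.
No rounding difference to absorb.

Packaging: $79,490 · Fabrication: $162,740 · Warehouse: $111,070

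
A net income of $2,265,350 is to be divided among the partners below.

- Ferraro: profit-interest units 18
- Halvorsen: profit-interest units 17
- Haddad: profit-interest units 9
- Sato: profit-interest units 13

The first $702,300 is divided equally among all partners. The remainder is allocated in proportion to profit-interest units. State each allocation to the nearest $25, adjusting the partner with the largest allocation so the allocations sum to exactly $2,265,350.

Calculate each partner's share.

Equal tier: $702,300 ÷ 4 = $175,575 apiece.
Remainder $1,563,050 by profit-interest units (total 57): Ferraro 493,594.74 → $493,600; Halvorsen 466,172.81 → $466,175; Haddad 246,797.37 → $246,800; Sato 356,485.09 → $356,475.
Totals: Ferraro $175,575 + $493,600 = $669,175; Halvorsen $175,575 + $466,175 = $641,750; Haddad $175,575 + $246,800 = $422,375; Sato $175,575 + $356,475 = $532,050.

Ferraro: $669,175 · Halvorsen: $641,750 · Haddad: $422,375 · Sato: $532,050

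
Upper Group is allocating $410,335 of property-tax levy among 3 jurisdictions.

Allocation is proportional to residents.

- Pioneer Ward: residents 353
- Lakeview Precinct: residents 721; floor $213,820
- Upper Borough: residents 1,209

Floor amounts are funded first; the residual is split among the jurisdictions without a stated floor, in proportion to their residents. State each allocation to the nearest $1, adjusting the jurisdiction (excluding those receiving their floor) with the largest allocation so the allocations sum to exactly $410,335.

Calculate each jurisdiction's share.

Pioneer Ward: $44,411 | Lakeview Precinct: $213,820 | Upper Borough: $152,104

Guaranteed amounts: Lakeview Precinct $213,820. Remaining pool $196,515.
Remaining pool split over remaining residents 1,562: Pioneer Ward 44,410.88 → $44,411; Upper Borough 152,104.12 → $152,104.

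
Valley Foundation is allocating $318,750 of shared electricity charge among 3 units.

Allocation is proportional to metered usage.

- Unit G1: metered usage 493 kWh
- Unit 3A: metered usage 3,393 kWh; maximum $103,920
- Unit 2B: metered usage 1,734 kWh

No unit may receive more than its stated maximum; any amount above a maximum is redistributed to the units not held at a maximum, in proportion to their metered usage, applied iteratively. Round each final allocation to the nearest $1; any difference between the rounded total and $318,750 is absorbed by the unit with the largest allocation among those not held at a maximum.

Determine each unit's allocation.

Unit G1: $47,558; Unit 3A: $103,920; Unit 2B: $167,272

Total metered usage = 5,620.
Unconstrained shares: Unit G1 27,961.52; Unit 3A 192,441.06; Unit 2B 98,347.42.
Capped: Unit 3A ($103,920); balance $214,830 reallocated over remaining metered usage 2,227.
Remaining shares: Unit G1 47,557.79 → $47,558; Unit 2B 167,272.21 → $167,272.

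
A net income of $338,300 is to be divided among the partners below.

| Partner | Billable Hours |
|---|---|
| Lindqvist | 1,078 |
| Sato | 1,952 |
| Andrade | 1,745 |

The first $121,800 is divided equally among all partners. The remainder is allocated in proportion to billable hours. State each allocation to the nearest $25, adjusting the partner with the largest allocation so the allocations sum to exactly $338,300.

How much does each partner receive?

$121,800 shared equally gives $40,600 per partner.
Remainder $216,500 by billable hours (total 4,775): Lindqvist 48,876.86 → $48,875; Sato 88,504.29 → $88,500; Andrade 79,118.85 → $79,125.
Totals: Lindqvist $40,600 + $48,875 = $89,475; Sato $40,600 + $88,500 = $129,100; Andrade $40,600 + $79,125 = $119,725.

Lindqvist: $89,475 · Sato: $129,100 · Andrade: $119,725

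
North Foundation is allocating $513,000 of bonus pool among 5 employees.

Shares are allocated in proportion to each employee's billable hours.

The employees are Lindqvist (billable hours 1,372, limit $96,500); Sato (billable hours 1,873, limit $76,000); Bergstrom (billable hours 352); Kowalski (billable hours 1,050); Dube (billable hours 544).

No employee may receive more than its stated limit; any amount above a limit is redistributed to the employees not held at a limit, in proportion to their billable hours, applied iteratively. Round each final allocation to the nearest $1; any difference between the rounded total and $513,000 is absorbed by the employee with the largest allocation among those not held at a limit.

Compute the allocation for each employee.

Billable hours total: 5,191.
Proportional shares (ignoring caps): Lindqvist 135,587.75; Sato 185,099.02; Bergstrom 34,786.36; Kowalski 103,766.13; Dube 53,760.74.
Cap binds for Lindqvist ($96,500), Sato ($76,000); balance $340,500 reallocated over remaining billable hours 1,946.
Remaining shares: Bergstrom 61,590.96 → $61,591; Kowalski 183,723.02 → $183,723; Dube 95,186.02 → $95,186.

Lindqvist: $96,500 · Sato: $76,000 · Bergstrom: $61,591 · Kowalski: $183,723 · Dube: $95,186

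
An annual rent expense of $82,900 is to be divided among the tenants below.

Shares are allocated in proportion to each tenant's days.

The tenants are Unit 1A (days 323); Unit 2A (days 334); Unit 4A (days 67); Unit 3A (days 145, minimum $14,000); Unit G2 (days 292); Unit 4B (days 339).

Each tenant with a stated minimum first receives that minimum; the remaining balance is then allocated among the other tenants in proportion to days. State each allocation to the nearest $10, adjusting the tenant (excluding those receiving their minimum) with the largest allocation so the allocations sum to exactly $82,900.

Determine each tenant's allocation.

Unit 1A: $16,420; Unit 2A: $16,980; Unit 4A: $3,410; Unit 3A: $14,000; Unit G2: $14,850; Unit 4B: $17,240

Guaranteed amounts: Unit 3A $14,000. Balance $68,900.
Balance split over remaining days 1,355: Unit 1A 16,424.13 → $16,420; Unit 2A 16,983.47 → $16,980; Unit 4A 3,406.86 → $3,410; Unit G2 14,847.82 → $14,850; Unit 4B 17,237.71 → $17,240.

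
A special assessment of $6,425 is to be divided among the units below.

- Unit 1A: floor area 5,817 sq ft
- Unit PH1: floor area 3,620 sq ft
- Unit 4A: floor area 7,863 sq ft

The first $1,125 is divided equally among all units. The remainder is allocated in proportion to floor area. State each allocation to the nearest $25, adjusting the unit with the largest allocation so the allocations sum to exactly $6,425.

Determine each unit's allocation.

Unit 1A: $2,150 | Unit PH1: $1,475 | Unit 4A: $2,800

$1,125 shared equally gives $375 per unit.
Remainder $5,300 by floor area (total 17,300): Unit 1A 1,782.09 → $1,775; Unit PH1 1,109.02 → $1,100; Unit 4A 2,408.90 → $2,400.
Rounding difference +$25 on remainder applied to Unit 4A.
Totals: Unit 1A $375 + $1,775 = $2,150; Unit PH1 $375 + $1,100 = $1,475; Unit 4A $375 + $2,425 = $2,800.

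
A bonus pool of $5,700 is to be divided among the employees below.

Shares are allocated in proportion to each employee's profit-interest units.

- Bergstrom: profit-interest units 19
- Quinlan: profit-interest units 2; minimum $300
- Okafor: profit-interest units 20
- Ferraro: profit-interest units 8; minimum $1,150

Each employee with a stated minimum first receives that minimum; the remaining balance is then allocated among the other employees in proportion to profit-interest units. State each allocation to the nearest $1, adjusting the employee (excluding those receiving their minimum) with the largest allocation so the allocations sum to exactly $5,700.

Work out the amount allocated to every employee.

Fund the minimums — Quinlan $300; Ferraro $1,150. Remaining pool $4,250.
Remaining pool split over remaining profit-interest units 39: Bergstrom 2,070.51 → $2,071; Okafor 2,179.49 → $2,179.

Bergstrom: $2,071; Quinlan: $300; Okafor: $2,179; Ferraro: $1,150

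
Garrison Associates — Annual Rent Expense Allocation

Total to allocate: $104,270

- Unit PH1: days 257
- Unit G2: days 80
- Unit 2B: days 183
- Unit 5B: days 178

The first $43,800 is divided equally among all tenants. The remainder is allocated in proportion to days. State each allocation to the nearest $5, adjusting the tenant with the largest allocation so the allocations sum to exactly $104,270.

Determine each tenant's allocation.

$43,800 shared equally gives $10,950 per tenant.
Remainder $60,470 by days (total 698): Unit PH1 22,264.74 → $22,265; Unit G2 6,930.66 → $6,930; Unit 2B 15,853.88 → $15,855; Unit 5B 15,420.72 → $15,420.
Totals: Unit PH1 $10,950 + $22,265 = $33,215; Unit G2 $10,950 + $6,930 = $17,880; Unit 2B $10,950 + $15,855 = $26,805; Unit 5B $10,950 + $15,420 = $26,370.

Unit PH1: $33,215 · Unit G2: $17,880 · Unit 2B: $26,805 · Unit 5B: $26,370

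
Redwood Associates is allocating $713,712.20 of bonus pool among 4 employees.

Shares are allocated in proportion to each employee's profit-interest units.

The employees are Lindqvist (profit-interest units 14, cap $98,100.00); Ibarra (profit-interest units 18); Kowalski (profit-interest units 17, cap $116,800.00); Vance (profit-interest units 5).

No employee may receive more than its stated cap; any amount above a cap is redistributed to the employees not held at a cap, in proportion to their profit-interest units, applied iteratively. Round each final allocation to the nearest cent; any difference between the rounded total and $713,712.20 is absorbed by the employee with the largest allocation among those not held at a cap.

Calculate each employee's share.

Lindqvist: $98,100.00; Ibarra: $390,374.77; Kowalski: $116,800.00; Vance: $108,437.43

Sum of profit-interest units: 54.
Unconstrained shares: Lindqvist 185,036.4963; Ibarra 237,904.0667; Kowalski 224,687.1741; Vance 66,084.4630.
Cap binds for Lindqvist ($98,100.00), Kowalski ($116,800.00); balance $498,812.20 reallocated over remaining profit-interest units 23.
Remaining shares: Ibarra 390,374.7652 → $390,374.77; Vance 108,437.4348 → $108,437.43.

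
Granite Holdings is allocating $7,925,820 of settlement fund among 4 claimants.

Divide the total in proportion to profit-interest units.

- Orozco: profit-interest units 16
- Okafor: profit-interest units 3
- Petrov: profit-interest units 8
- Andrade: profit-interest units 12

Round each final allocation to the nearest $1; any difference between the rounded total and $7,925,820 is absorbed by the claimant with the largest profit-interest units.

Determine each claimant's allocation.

Orozco: $3,251,619 · Okafor: $609,678 · Petrov: $1,625,809 · Andrade: $2,438,714

Sum of profit-interest units: 39.
Unrounded shares: Orozco 16/39 × $7,925,820 = 3,251,618.46; Okafor 3/39 × $7,925,820 = 609,678.46; Petrov 8/39 × $7,925,820 = 1,625,809.23; Andrade 12/39 × $7,925,820 = 2,438,713.85.
At nearest $1: Orozco $3,251,618; Okafor $609,678; Petrov $1,625,809; Andrade $2,438,714. Sum = $7,925,819.
Difference $7,925,820 − $7,925,819 = +$1 applied to largest profit-interest units (Orozco): Orozco becomes $3,251,619.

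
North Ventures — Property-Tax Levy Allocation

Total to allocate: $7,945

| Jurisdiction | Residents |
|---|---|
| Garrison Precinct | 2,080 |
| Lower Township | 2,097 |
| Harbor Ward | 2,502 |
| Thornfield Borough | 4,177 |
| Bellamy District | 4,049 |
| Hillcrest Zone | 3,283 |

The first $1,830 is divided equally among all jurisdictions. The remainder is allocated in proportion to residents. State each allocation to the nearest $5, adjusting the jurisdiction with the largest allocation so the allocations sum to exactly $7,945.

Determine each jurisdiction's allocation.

First tranche $1,830 split equally: $305 each.
Remainder $6,115 by residents (total 18,188): Garrison Precinct 699.32 → $700; Lower Township 705.03 → $705; Harbor Ward 841.20 → $840; Thornfield Borough 1,404.35 → $1,405; Bellamy District 1,361.32 → $1,360; Hillcrest Zone 1,103.78 → $1,105.
Totals: Garrison Precinct $305 + $700 = $1,005; Lower Township $305 + $705 = $1,010; Harbor Ward $305 + $840 = $1,145; Thornfield Borough $305 + $1,405 = $1,710; Bellamy District $305 + $1,360 = $1,665; Hillcrest Zone $305 + $1,105 = $1,410.

Garrison Precinct: $1,005 | Lower Township: $1,010 | Harbor Ward: $1,145 | Thornfield Borough: $1,710 | Bellamy District: $1,665 | Hillcrest Zone: $1,410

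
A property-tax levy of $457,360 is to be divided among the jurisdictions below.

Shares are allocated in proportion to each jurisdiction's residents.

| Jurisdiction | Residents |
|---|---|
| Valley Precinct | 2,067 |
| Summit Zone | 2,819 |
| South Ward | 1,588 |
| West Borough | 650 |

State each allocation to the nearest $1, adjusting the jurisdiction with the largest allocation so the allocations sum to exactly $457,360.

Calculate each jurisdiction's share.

Valley Precinct: $132,701 · Summit Zone: $180,980 · South Ward: $101,949 · West Borough: $41,730

Total residents = 7,124.
Proportional shares: Valley Precinct 2,067/7,124 × $457,360 = 132,701.17; Summit Zone 2,819/7,124 × $457,360 = 180,979.48; South Ward 1,588/7,124 × $457,360 = 101,949.42; West Borough 650/7,124 × $457,360 = 41,729.93.
Rounded to nearest $1: Valley Precinct $132,701; Summit Zone $180,979; South Ward $101,949; West Borough $41,730. Sum = $457,359.
Difference $457,360 − $457,359 = +$1 applied to largest allocation (Summit Zone): Summit Zone becomes $180,980.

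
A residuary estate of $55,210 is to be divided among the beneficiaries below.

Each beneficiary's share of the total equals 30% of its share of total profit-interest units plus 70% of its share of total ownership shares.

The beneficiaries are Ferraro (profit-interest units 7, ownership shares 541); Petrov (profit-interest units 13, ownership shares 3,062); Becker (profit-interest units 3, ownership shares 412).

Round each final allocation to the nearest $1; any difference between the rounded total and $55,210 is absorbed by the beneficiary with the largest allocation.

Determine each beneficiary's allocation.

Ferraro: $10,248; Petrov: $38,836; Becker: $6,126

Profit-interest units total 23; ownership shares total 4,015.
Composite weights (30% profit-interest units + 70% ownership shares): Ferraro 0.1856; Petrov 0.7034; Becker 0.1110.
Unrounded shares: Ferraro 10,248.39; Petrov 38,835.45; Becker 6,126.16.
At nearest $1: Ferraro $10,248; Petrov $38,835; Becker $6,126. Sum = $55,209.
Difference $55,210 − $55,209 = +$1 applied to largest allocation (Petrov): Petrov becomes $38,836.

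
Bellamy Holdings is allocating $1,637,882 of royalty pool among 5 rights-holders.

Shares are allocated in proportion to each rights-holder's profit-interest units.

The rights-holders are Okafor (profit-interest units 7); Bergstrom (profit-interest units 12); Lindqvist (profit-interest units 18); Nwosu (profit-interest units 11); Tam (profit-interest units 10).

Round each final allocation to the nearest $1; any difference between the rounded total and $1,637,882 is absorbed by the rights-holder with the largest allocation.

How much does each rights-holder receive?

Sum of profit-interest units: 58.
Unrounded shares: Okafor 7/58 × $1,637,882 = 197,675.41; Bergstrom 12/58 × $1,637,882 = 338,872.14; Lindqvist 18/58 × $1,637,882 = 508,308.21; Nwosu 11/58 × $1,637,882 = 310,632.79; Tam 10/58 × $1,637,882 = 282,393.45.
At nearest $1: Okafor $197,675; Bergstrom $338,872; Lindqvist $508,308; Nwosu $310,633; Tam $282,393. Sum = $1,637,881.
Difference $1,637,882 − $1,637,881 = +$1 applied to largest allocation (Lindqvist): Lindqvist becomes $508,309.

Okafor: $197,675; Bergstrom: $338,872; Lindqvist: $508,309; Nwosu: $310,633; Tam: $282,393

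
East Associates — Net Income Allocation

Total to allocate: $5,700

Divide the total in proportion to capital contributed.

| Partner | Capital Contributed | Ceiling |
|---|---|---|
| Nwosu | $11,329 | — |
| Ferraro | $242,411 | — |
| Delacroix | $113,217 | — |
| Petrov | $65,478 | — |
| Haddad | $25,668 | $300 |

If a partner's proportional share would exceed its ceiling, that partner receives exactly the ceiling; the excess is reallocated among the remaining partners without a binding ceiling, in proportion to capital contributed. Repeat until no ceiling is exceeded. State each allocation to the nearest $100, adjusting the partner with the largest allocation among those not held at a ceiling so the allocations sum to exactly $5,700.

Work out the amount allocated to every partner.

Sum of capital contributed: 458,103.
Proportional shares (ignoring caps): Nwosu 140.96; Ferraro 3,016.23; Delacroix 1,408.72; Petrov 814.72; Haddad 319.38.
Held at cap: Haddad ($300); residual $5,400 reallocated over remaining capital contributed 432,435.
Shares after redistribution: Nwosu 141.47 → $100; Ferraro 3,027.09 → $3,000; Delacroix 1,413.79 → $1,400; Petrov 817.65 → $800.
Rounding difference +$100 applied to Ferraro → $3,100.

Nwosu: $100; Ferraro: $3,100; Delacroix: $1,400; Petrov: $800; Haddad: $300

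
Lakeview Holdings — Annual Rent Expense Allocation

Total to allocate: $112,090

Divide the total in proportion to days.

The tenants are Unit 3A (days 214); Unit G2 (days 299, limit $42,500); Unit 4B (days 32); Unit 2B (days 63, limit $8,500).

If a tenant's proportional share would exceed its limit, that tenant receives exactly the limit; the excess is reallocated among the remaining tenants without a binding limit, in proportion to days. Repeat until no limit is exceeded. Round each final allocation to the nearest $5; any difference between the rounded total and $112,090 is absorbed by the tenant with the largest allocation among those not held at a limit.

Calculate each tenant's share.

Sum of days: 608.
Pro-rata shares before constraints: Unit 3A 39,452.73; Unit G2 55,123.21; Unit 4B 5,899.47; Unit 2B 11,614.59.
Capped: Unit G2 ($42,500), Unit 2B ($8,500); residual $61,090 reallocated over remaining days 246.
Shares after redistribution: Unit 3A 53,143.33 → $53,145; Unit 4B 7,946.67 → $7,945.

Unit 3A: $53,145 · Unit G2: $42,500 · Unit 4B: $7,945 · Unit 2B: $8,500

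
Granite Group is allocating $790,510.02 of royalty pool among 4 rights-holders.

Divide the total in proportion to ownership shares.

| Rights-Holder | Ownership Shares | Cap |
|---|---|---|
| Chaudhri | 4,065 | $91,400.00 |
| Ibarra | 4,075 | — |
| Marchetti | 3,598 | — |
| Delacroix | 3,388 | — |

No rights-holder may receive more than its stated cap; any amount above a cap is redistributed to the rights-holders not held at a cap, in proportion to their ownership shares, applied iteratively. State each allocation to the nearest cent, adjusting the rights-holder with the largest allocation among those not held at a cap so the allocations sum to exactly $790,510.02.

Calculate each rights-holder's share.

Total ownership shares = 15,126.
Unconstrained shares: Chaudhri 212,443.6884; Ibarra 212,966.3051; Marchetti 188,037.4886; Delacroix 177,062.5379.
Cap binds for Chaudhri ($91,400.00); remaining pool $699,110.02 reallocated over remaining ownership shares 11,061.
Shares after redistribution: Ibarra 257,560.1963 → $257,560.20; Marchetti 227,411.4322 → $227,411.43; Delacroix 214,138.3914 → $214,138.39.

Chaudhri: $91,400.00; Ibarra: $257,560.20; Marchetti: $227,411.43; Delacroix: $214,138.39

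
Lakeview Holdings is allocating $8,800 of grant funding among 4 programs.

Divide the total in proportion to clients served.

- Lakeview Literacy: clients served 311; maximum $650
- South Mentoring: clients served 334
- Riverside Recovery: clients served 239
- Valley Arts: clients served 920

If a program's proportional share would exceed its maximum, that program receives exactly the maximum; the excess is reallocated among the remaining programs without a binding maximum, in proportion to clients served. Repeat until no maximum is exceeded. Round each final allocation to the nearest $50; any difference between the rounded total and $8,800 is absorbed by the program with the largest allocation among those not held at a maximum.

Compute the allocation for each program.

Lakeview Literacy: $650 | South Mentoring: $1,800 | Riverside Recovery: $1,300 | Valley Arts: $5,050

Clients served total: 1,804.
Unconstrained shares: Lakeview Literacy 1,517.07; South Mentoring 1,629.27; Riverside Recovery 1,165.85; Valley Arts 4,487.80.
Held at cap: Lakeview Literacy ($650); residual $8,150 reallocated over remaining clients served 1,493.
Shares after redistribution: South Mentoring 1,823.24 → $1,800; Riverside Recovery 1,304.66 → $1,300; Valley Arts 5,022.10 → $5,000.
Rounding difference +$50 applied to Valley Arts → $5,050.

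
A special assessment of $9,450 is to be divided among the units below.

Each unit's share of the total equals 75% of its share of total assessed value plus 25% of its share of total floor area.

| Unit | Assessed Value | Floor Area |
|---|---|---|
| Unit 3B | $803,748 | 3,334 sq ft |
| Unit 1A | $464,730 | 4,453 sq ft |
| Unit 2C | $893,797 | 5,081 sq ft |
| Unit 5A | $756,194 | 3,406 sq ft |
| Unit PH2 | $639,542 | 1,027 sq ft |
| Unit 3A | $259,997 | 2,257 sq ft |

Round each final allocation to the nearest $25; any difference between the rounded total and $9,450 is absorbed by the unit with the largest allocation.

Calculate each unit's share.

Assessed value total 3,818,008; floor area total 19,558.
Composite weights (75% assessed value + 25% floor area): Unit 3B 0.2005; Unit 1A 0.1482; Unit 2C 0.2405; Unit 5A 0.1921; Unit PH2 0.1388; Unit 3A 0.0799.
Raw shares: Unit 3B 1,894.75; Unit 1A 1,400.59; Unit 2C 2,272.94; Unit 5A 1,815.18; Unit PH2 1,311.26; Unit 3A 755.27.
At nearest $25: Unit 3B $1,900; Unit 1A $1,400; Unit 2C $2,275; Unit 5A $1,825; Unit PH2 $1,300; Unit 3A $750. Sum = $9,450.
Sum already equals the total — no adjustment.

Unit 3B: $1,900; Unit 1A: $1,400; Unit 2C: $2,275; Unit 5A: $1,825; Unit PH2: $1,300; Unit 3A: $750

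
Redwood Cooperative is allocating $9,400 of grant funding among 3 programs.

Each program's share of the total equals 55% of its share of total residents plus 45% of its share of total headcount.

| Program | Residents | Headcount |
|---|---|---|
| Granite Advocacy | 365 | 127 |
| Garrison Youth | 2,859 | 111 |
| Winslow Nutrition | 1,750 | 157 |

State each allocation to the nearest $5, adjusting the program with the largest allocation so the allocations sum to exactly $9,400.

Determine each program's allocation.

Granite Advocacy: $1,740 | Garrison Youth: $4,160 | Winslow Nutrition: $3,500

Residents total 4,974; headcount total 395.
Combined weights (55% residents + 45% headcount): Granite Advocacy 0.1850; Garrison Youth 0.4426; Winslow Nutrition 0.3724.
Pro-rata amounts: Granite Advocacy 1,739.41; Garrison Youth 4,160.34; Winslow Nutrition 3,500.25.
Rounded to nearest $5: Granite Advocacy $1,740; Garrison Youth $4,160; Winslow Nutrition $3,500. Sum = $9,400.
Rounded total matches; no reconciliation needed.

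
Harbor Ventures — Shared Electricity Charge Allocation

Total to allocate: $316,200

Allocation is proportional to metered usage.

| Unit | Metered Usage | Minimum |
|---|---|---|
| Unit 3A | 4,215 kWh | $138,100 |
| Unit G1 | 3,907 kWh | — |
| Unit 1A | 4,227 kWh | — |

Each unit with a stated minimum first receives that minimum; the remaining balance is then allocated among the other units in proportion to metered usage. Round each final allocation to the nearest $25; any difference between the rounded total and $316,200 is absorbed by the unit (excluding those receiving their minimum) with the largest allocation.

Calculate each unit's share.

Unit 3A: $138,100 · Unit G1: $85,550 · Unit 1A: $92,550

Guaranteed amounts: Unit 3A $138,100. Residual $178,100.
Residual split over remaining metered usage 8,134: Unit G1 85,546.68 → $85,550; Unit 1A 92,553.32 → $92,550.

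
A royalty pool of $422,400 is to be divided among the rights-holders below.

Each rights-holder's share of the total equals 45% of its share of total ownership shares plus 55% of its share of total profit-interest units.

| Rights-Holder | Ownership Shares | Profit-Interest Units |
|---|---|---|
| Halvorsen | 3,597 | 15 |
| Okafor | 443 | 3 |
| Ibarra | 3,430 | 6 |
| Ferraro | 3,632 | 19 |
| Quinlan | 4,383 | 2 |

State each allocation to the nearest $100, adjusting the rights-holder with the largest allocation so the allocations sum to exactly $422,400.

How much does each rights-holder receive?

Ownership shares total 15,485; profit-interest units total 45.
Combined weights (45% ownership shares + 55% profit-interest units): Halvorsen 0.2879; Okafor 0.0495; Ibarra 0.1730; Ferraro 0.3378; Quinlan 0.1518.
Raw shares: Halvorsen 121,593.55; Okafor 20,925.87; Ibarra 73,079.61; Ferraro 142,673.85; Quinlan 64,127.12.
After rounding ($100): Halvorsen $121,600; Okafor $20,900; Ibarra $73,100; Ferraro $142,700; Quinlan $64,100. Sum = $422,400.
No rounding difference to absorb.

Halvorsen: $121,600 · Okafor: $20,900 · Ibarra: $73,100 · Ferraro: $142,700 · Quinlan: $64,100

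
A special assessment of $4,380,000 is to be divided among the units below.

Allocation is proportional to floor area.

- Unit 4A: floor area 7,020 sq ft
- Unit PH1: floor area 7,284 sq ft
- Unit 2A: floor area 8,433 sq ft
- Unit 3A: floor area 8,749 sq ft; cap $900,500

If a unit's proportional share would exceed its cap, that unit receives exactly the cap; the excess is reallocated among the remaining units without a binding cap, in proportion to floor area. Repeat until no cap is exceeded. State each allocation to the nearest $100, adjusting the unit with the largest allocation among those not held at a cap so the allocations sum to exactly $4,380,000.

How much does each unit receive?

Unit 4A: $1,074,300 | Unit PH1: $1,114,700 | Unit 2A: $1,290,500 | Unit 3A: $900,500

Sum of floor area: 31,486.
Proportional shares (ignoring caps): Unit 4A 976,548.31; Unit PH1 1,013,273.20; Unit 2A 1,173,109.95; Unit 3A 1,217,068.54.
Capped: Unit 3A ($900,500); residual $3,479,500 reallocated over remaining floor area 22,737.
Shares after redistribution: Unit 4A 1,074,288.16 → $1,074,300; Unit PH1 1,114,688.75 → $1,114,700; Unit 2A 1,290,523.09 → $1,290,500.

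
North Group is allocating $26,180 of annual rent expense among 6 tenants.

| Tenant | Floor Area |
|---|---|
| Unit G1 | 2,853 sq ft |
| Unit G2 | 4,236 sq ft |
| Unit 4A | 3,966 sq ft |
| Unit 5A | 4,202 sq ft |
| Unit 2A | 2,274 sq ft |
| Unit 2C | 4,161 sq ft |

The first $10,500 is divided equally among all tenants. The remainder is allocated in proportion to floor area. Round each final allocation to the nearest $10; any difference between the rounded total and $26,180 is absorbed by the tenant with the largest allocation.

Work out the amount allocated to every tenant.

Equal tier: $10,500 ÷ 6 = $1,750 apiece.
Remainder $15,680 by floor area (total 21,692): Unit G1 2,062.28 → $2,060; Unit G2 3,061.98 → $3,060; Unit 4A 2,866.81 → $2,870; Unit 5A 3,037.40 → $3,040; Unit 2A 1,643.75 → $1,640; Unit 2C 3,007.77 → $3,010.
Totals: Unit G1 $1,750 + $2,060 = $3,810; Unit G2 $1,750 + $3,060 = $4,810; Unit 4A $1,750 + $2,870 = $4,620; Unit 5A $1,750 + $3,040 = $4,790; Unit 2A $1,750 + $1,640 = $3,390; Unit 2C $1,750 + $3,010 = $4,760.

Unit G1: $3,810 · Unit G2: $4,810 · Unit 4A: $4,620 · Unit 5A: $4,790 · Unit 2A: $3,390 · Unit 2C: $4,760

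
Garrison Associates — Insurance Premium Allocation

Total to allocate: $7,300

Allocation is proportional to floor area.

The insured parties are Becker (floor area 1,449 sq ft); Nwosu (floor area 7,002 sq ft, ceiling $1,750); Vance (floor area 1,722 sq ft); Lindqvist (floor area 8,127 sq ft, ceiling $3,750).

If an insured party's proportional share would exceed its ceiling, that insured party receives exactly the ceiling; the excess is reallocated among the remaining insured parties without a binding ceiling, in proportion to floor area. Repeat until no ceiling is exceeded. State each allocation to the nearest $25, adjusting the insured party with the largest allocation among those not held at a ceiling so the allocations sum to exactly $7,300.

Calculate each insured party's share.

Becker: $825; Nwosu: $1,750; Vance: $975; Lindqvist: $3,750

Total floor area = 18,300.
Proportional shares (ignoring caps): Becker 578.02; Nwosu 2,793.15; Vance 686.92; Lindqvist 3,241.92.
Held at cap: Nwosu ($1,750); balance $5,550 reallocated over remaining floor area 11,298.
Held at cap: Lindqvist ($3,750); balance $1,800 reallocated over remaining floor area 3,171.
Remaining shares: Becker 822.52 → $825; Vance 977.48 → $975.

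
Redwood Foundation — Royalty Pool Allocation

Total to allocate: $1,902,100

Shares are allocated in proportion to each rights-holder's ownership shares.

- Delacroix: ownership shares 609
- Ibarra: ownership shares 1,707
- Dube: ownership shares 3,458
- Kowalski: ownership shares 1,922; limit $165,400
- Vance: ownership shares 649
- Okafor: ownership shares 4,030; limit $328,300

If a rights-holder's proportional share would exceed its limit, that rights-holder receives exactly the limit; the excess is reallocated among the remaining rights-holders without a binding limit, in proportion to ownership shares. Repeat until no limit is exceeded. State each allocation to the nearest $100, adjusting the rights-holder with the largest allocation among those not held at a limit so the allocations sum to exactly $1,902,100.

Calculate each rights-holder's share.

Delacroix: $133,500; Ibarra: $374,300; Dube: $758,300; Kowalski: $165,400; Vance: $142,300; Okafor: $328,300

Total ownership shares = 12,375.
Proportional shares (ignoring caps): Delacroix 93,606.38; Ibarra 262,374.52; Dube 531,512.06; Kowalski 295,421.11; Vance 99,754.58; Okafor 619,431.35.
Cap binds for Kowalski ($165,400), Okafor ($328,300); balance $1,408,400 reallocated over remaining ownership shares 6,423.
Shares after redistribution: Delacroix 133,538.16 → $133,500; Ibarra 374,301.54 → $374,300; Dube 758,251.16 → $758,300; Vance 142,309.14 → $142,300.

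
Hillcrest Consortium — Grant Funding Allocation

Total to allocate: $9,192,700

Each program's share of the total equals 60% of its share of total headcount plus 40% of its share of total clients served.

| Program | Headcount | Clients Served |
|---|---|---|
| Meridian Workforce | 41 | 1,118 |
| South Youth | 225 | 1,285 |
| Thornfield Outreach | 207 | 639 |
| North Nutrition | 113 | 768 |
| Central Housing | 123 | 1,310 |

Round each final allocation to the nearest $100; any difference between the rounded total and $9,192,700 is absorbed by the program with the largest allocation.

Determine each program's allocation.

Meridian Workforce: $1,121,900 · South Youth: $2,673,200 · Thornfield Outreach: $2,069,300 · North Nutrition: $1,430,600 · Central Housing: $1,897,700

Headcount total 709; clients served total 5,120.
Combined weights (60% headcount + 40% clients served): Meridian Workforce 0.1220; South Youth 0.2908; Thornfield Outreach 0.2251; North Nutrition 0.1556; Central Housing 0.2064.
Raw shares: Meridian Workforce 1,121,881.76; South Youth 2,673,233.96; Thornfield Outreach 2,069,260.04; North Nutrition 1,430,638.25; Central Housing 1,897,686.00.
At nearest $100: Meridian Workforce $1,121,900; South Youth $2,673,200; Thornfield Outreach $2,069,300; North Nutrition $1,430,600; Central Housing $1,897,700. Sum = $9,192,700.
Sum already equals the total — no adjustment.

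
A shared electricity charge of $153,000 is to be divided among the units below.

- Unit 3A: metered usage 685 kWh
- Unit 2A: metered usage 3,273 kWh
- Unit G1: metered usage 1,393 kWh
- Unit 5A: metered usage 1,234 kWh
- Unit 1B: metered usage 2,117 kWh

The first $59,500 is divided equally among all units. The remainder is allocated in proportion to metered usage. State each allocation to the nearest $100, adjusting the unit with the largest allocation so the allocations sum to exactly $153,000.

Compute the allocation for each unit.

Unit 3A: $19,300; Unit 2A: $47,000; Unit G1: $26,900; Unit 5A: $25,200; Unit 1B: $34,600

$59,500 shared equally gives $11,900 per unit.
Remainder $93,500 by metered usage (total 8,702): Unit 3A 7,360.09 → $7,400; Unit 2A 35,167.26 → $35,200; Unit G1 14,967.31 → $15,000; Unit 5A 13,258.91 → $13,300; Unit 1B 22,746.44 → $22,700.
Rounding difference −$100 on remainder applied to Unit 2A.
Totals: Unit 3A $11,900 + $7,400 = $19,300; Unit 2A $11,900 + $35,100 = $47,000; Unit G1 $11,900 + $15,000 = $26,900; Unit 5A $11,900 + $13,300 = $25,200; Unit 1B $11,900 + $22,700 = $34,600.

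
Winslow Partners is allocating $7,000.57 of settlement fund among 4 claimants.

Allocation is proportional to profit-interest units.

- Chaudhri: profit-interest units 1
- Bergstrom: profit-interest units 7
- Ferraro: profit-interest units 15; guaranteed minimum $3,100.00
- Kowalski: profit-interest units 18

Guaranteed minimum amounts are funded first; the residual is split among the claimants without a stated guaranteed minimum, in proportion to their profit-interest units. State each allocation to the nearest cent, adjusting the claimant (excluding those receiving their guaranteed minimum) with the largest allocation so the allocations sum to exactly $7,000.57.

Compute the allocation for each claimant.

Chaudhri: $150.02; Bergstrom: $1,050.15; Ferraro: $3,100.00; Kowalski: $2,700.40

Guaranteed amounts: Ferraro $3,100.00. Remaining pool $3,900.57.
Remaining pool split over remaining profit-interest units 26: Chaudhri 150.0219 → $150.02; Bergstrom 1,050.1535 → $1,050.15; Kowalski 2,700.3946 → $2,700.39.
Rounding difference +$0.01 applied to Kowalski → $2,700.40.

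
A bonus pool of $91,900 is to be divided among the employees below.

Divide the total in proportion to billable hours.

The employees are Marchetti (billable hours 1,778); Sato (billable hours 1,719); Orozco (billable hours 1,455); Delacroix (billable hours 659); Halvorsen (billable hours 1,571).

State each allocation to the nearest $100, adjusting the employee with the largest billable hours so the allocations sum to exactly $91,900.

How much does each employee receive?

Total billable hours = 1,778 + 1,719 + 1,455 + 659 + 1,571 = 7,182.
Unrounded shares: Marchetti 22,751.07; Sato 21,996.12; Orozco 18,618.00; Delacroix 8,432.48; Halvorsen 20,102.33.
Rounded to nearest $100: Marchetti $22,800; Sato $22,000; Orozco $18,600; Delacroix $8,400; Halvorsen $20,100. Sum = $91,900.
Sum already equals the total — no adjustment.

Marchetti: $22,800 | Sato: $22,000 | Orozco: $18,600 | Delacroix: $8,400 | Halvorsen: $20,100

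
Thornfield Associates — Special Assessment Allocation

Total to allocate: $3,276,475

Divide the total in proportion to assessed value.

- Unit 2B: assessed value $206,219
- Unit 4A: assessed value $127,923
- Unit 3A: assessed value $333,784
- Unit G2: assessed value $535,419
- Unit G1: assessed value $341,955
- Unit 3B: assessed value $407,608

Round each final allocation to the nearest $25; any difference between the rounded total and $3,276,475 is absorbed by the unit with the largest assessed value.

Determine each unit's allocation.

Total assessed value = 206,219 + 127,923 + 333,784 + 535,419 + 341,955 + 407,608 = 1,952,908.
Raw shares: Unit 2B 345,982.20; Unit 4A 214,621.74; Unit 3A 560,003.30; Unit G2 898,294.73; Unit G1 573,712.13; Unit 3B 683,860.90.
Rounded to nearest $25: Unit 2B $345,975; Unit 4A $214,625; Unit 3A $560,000; Unit G2 $898,300; Unit G1 $573,700; Unit 3B $683,850. Sum = $3,276,450.
Difference $3,276,475 − $3,276,450 = +$25 applied to largest assessed value (Unit G2): Unit G2 becomes $898,325.

Unit 2B: $345,975; Unit 4A: $214,625; Unit 3A: $560,000; Unit G2: $898,325; Unit G1: $573,700; Unit 3B: $683,850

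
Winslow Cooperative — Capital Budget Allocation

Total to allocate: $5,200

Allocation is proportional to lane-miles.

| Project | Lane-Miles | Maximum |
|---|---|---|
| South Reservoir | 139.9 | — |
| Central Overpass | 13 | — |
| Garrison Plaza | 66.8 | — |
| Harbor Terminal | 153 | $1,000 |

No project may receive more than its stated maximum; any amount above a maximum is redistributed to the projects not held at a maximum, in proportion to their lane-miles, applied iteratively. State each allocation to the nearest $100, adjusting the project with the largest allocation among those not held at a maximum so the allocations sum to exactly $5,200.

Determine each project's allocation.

Sum of lane-miles: 372.7.
Pro-rata shares before constraints: South Reservoir 1,951.92; Central Overpass 181.38; Garrison Plaza 932.01; Harbor Terminal 2,134.69.
Held at cap: Harbor Terminal ($1,000); balance $4,200 reallocated over remaining lane-miles 219.7.
Remaining shares: South Reservoir 2,674.47 → $2,700; Central Overpass 248.52 → $200; Garrison Plaza 1,277.01 → $1,300.

South Reservoir: $2,700; Central Overpass: $200; Garrison Plaza: $1,300; Harbor Terminal: $1,000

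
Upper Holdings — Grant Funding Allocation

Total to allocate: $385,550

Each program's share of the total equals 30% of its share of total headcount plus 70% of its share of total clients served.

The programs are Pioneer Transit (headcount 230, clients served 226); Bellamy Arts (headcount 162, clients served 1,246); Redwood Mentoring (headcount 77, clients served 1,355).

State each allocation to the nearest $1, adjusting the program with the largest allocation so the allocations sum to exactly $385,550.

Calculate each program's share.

Totals — headcount 469, clients served 2,827.
Combined weights (30% headcount + 70% clients served): Pioneer Transit 0.2031; Bellamy Arts 0.4121; Redwood Mentoring 0.3848.
Unrounded shares: Pioneer Transit 78,298.23; Bellamy Arts 158,904.31; Redwood Mentoring 148,347.46.
After rounding ($1): Pioneer Transit $78,298; Bellamy Arts $158,904; Redwood Mentoring $148,347. Sum = $385,549.
Difference $385,550 − $385,549 = +$1 applied to largest allocation (Bellamy Arts): Bellamy Arts becomes $158,905.

Pioneer Transit: $78,298 · Bellamy Arts: $158,905 · Redwood Mentoring: $148,347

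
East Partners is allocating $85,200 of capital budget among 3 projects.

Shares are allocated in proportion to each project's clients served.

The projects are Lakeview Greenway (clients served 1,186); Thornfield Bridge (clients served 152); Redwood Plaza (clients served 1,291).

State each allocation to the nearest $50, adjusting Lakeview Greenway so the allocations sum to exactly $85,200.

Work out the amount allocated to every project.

Clients served total: 2,629.
Proportional shares: Lakeview Greenway 1,186/2,629 × $85,200 = 38,435.60; Thornfield Bridge 152/2,629 × $85,200 = 4,925.98; Redwood Plaza 1,291/2,629 × $85,200 = 41,838.42.
At nearest $50: Lakeview Greenway $38,450; Thornfield Bridge $4,950; Redwood Plaza $41,850. Sum = $85,250.
Difference $85,200 − $85,250 = −$50 applied to Lakeview Greenway: Lakeview Greenway becomes $38,400.

Lakeview Greenway: $38,400; Thornfield Bridge: $4,950; Redwood Plaza: $41,850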